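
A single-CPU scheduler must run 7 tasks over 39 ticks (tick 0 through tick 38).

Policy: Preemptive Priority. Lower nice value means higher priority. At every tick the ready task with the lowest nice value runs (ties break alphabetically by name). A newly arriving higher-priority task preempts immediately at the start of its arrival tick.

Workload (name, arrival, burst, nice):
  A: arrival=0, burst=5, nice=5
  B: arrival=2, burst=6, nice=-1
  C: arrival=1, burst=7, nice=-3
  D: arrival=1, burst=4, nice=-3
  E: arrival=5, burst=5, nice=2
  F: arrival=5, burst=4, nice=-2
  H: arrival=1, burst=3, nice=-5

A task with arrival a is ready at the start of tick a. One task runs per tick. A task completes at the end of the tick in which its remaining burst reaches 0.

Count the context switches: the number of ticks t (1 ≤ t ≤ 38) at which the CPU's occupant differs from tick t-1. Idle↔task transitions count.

context switches = 8

t=0: ready={A} → run A
t=1: ready={A,C,D,H} → run H
t=2: ready={A,B,C,D,H} → run H
t=3: ready={A,B,C,D,H} → run H
t=4: ready={A,B,C,D} → run C
t=5: ready={A,B,C,D,E,F} → run C
t=6: ready={A,B,C,D,E,F} → run C
t=7: ready={A,B,C,D,E,F} → run C
t=8: ready={A,B,C,D,E,F} → run C
t=9: ready={A,B,C,D,E,F} → run C
t=10: ready={A,B,C,D,E,F} → run C
t=11: ready={A,B,D,E,F} → run D
t=12: ready={A,B,D,E,F} → run D
t=13: ready={A,B,D,E,F} → run D
t=14: ready={A,B,D,E,F} → run D
t=15: ready={A,B,E,F} → run F
t=16: ready={A,B,E,F} → run F
t=17: ready={A,B,E,F} → run F
t=18: ready={A,B,E,F} → run F
t=19: ready={A,B,E} → run B
t=20: ready={A,B,E} → run B
t=21: ready={A,B,E} → run B
t=22: ready={A,B,E} → run B
t=23: ready={A,B,E} → run B
t=24: ready={A,B,E} → run B
t=25: ready={A,E} → run E
t=26: ready={A,E} → run E
t=27: ready={A,E} → run E
t=28: ready={A,E} → run E
t=29: ready={A,E} → run E
t=30: ready={A} → run A
t=31: ready={A} → run A
t=32: ready={A} → run A
t=33: ready={A} → run A
t=34: (idle)
t=35: (idle)
t=36: (idle)
t=37: (idle)
t=38: (idle)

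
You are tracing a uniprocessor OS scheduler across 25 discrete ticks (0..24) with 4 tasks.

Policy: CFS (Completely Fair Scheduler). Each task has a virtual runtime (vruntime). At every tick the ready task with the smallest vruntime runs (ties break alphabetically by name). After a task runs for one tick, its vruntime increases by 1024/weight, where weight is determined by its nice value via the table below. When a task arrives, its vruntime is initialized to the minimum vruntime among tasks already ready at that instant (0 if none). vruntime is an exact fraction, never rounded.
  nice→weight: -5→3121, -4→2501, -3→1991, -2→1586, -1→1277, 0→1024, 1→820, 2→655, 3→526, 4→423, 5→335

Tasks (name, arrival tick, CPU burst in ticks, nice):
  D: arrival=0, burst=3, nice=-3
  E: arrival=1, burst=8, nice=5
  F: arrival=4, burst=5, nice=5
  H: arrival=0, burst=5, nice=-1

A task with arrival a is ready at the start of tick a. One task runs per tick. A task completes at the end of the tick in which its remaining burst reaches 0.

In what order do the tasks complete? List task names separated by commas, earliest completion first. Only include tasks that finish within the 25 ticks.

completion order = D, H, F, E

t=0: vr[D=0 H=0] → run D
t=1: vr[D=1024/1991 E=0 H=0] → run E
t=2: vr[D=1024/1991 E=1024/335 H=0] → run H
t=3: vr[D=1024/1991 E=1024/335 H=1024/1277] → run D
t=4: vr[D=2048/1991 E=1024/335 F=1024/1277 H=1024/1277] → run F
t=5: vr[D=2048/1991 E=1024/335 F=1650688/427795 H=1024/1277] → run H
t=6: vr[D=2048/1991 E=1024/335 F=1650688/427795 H=2048/1277] → run D
t=7: vr[E=1024/335 F=1650688/427795 H=2048/1277] → run H
t=8: vr[E=1024/335 F=1650688/427795 H=3072/1277] → run H
t=9: vr[E=1024/335 F=1650688/427795 H=4096/1277] → run E
t=10: vr[E=2048/335 F=1650688/427795 H=4096/1277] → run H
t=11: vr[E=2048/335 F=1650688/427795] → run F
t=12: vr[E=2048/335 F=2958336/427795] → run E
t=13: vr[E=3072/335 F=2958336/427795] → run F
t=14: vr[E=3072/335 F=4265984/427795] → run E
t=15: vr[E=4096/335 F=4265984/427795] → run F
t=16: vr[E=4096/335 F=5573632/427795] → run E
t=17: vr[E=1024/67 F=5573632/427795] → run F
t=18: vr[E=1024/67] → run E
t=19: vr[E=6144/335] → run E
t=20: vr[E=7168/335] → run E
t=21: (idle)
t=22: (idle)
t=23: (idle)
t=24: (idle)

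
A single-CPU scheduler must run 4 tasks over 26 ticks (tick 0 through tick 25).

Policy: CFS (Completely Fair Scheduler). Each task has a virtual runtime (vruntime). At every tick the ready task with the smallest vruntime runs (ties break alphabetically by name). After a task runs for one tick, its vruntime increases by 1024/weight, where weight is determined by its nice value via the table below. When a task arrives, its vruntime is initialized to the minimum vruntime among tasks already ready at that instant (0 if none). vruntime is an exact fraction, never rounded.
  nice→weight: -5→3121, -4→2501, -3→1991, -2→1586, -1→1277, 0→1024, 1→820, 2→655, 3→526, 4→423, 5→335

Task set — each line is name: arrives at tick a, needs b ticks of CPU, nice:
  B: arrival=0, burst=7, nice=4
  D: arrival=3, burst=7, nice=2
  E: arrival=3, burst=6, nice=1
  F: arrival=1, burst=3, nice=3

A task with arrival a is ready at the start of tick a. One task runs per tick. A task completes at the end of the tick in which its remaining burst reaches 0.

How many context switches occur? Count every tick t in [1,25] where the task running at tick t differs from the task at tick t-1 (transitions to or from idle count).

t=0: vr[B=0] → run B
t=1: vr[B=1024/423 F=1024/423] → run B
t=2: vr[B=2048/423 F=1024/423] → run F
t=3: vr[B=2048/423 D=485888/111249 E=485888/111249 F=485888/111249] → run D
t=4: vr[B=2048/423 D=432175616/72868095 E=485888/111249 F=485888/111249] → run E
t=5: vr[B=2048/423 D=432175616/72868095 E=128086784/22806045 F=485888/111249] → run F
t=6: vr[B=2048/423 D=432175616/72868095 E=128086784/22806045 F=702464/111249] → run B
t=7: vr[B=1024/141 D=432175616/72868095 E=128086784/22806045 F=702464/111249] → run E
t=8: vr[B=1024/141 D=432175616/72868095 E=156566528/22806045 F=702464/111249] → run D
t=9: vr[B=1024/141 D=546094592/72868095 E=156566528/22806045 F=702464/111249] → run F
t=10: vr[B=1024/141 D=546094592/72868095 E=156566528/22806045] → run E
t=11: vr[B=1024/141 D=546094592/72868095 E=185046272/22806045] → run B
t=12: vr[B=4096/423 D=546094592/72868095 E=185046272/22806045] → run D
t=13: vr[B=4096/423 D=660013568/72868095 E=185046272/22806045] → run E
t=14: vr[B=4096/423 D=660013568/72868095 E=213526016/22806045] → run D
t=15: vr[B=4096/423 D=773932544/72868095 E=213526016/22806045] → run E
t=16: vr[B=4096/423 D=773932544/72868095 E=48401152/4561209] → run B
t=17: vr[B=5120/423 D=773932544/72868095 E=48401152/4561209] → run E
t=18: vr[B=5120/423 D=773932544/72868095] → run D
t=19: vr[B=5120/423 D=177570304/14573619] → run B
t=20: vr[B=2048/141 D=177570304/14573619] → run D
t=21: vr[B=2048/141 D=1001770496/72868095] → run D
t=22: vr[B=2048/141] → run B
t=23: (idle)
t=24: (idle)
t=25: (idle)

context switches = 21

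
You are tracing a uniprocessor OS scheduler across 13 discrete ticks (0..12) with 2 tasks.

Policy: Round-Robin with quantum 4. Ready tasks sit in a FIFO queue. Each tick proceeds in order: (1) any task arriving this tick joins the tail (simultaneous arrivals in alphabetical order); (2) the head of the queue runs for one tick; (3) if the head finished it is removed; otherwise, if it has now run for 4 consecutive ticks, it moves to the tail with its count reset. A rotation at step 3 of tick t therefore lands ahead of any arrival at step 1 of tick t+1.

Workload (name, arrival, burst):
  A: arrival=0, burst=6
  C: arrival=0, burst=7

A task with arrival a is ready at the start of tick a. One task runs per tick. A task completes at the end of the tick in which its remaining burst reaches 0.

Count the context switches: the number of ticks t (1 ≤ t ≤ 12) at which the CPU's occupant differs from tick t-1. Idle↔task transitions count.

context switches = 3

t=0: queue=[A,C] q_used=0 → run A
t=1: queue=[A,C] q_used=1 → run A
t=2: queue=[A,C] q_used=2 → run A
t=3: queue=[A,C] q_used=3 → run A
t=4: queue=[C,A] q_used=0 → run C
t=5: queue=[C,A] q_used=1 → run C
t=6: queue=[C,A] q_used=2 → run C
t=7: queue=[C,A] q_used=3 → run C
t=8: queue=[A,C] q_used=0 → run A
t=9: queue=[A,C] q_used=1 → run A
t=10: queue=[C] q_used=0 → run C
t=11: queue=[C] q_used=1 → run C
t=12: queue=[C] q_used=2 → run C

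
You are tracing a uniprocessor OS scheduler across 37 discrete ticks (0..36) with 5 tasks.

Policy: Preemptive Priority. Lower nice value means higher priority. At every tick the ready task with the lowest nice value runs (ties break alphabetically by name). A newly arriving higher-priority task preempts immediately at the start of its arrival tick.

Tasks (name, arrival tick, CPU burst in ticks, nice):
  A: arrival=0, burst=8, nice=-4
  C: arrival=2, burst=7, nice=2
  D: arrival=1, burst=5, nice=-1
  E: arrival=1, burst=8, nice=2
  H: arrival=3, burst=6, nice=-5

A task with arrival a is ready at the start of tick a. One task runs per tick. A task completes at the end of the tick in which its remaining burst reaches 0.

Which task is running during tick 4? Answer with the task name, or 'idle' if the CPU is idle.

t=0: ready={A} → run A
t=1: ready={A,D,E} → run A
t=2: ready={A,C,D,E} → run A
t=3: ready={A,C,D,E,H} → run H
t=4: ready={A,C,D,E,H} → run H
t=5: ready={A,C,D,E,H} → run H
t=6: ready={A,C,D,E,H} → run H
t=7: ready={A,C,D,E,H} → run H
t=8: ready={A,C,D,E,H} → run H
t=9: ready={A,C,D,E} → run A
t=10: ready={A,C,D,E} → run A
t=11: ready={A,C,D,E} → run A
t=12: ready={A,C,D,E} → run A
t=13: ready={A,C,D,E} → run A
t=14: ready={C,D,E} → run D
t=15: ready={C,D,E} → run D
t=16: ready={C,D,E} → run D
t=17: ready={C,D,E} → run D
t=18: ready={C,D,E} → run D
t=19: ready={C,E} → run C
t=20: ready={C,E} → run C
t=21: ready={C,E} → run C
t=22: ready={C,E} → run C
t=23: ready={C,E} → run C
t=24: ready={C,E} → run C
t=25: ready={C,E} → run C
t=26: ready={E} → run E
t=27: ready={E} → run E
t=28: ready={E} → run E
t=29: ready={E} → run E
t=30: ready={E} → run E
t=31: ready={E} → run E
t=32: ready={E} → run E
t=33: ready={E} → run E
t=34: (idle)
t=35: (idle)
t=36: (idle)

running at tick 4 = H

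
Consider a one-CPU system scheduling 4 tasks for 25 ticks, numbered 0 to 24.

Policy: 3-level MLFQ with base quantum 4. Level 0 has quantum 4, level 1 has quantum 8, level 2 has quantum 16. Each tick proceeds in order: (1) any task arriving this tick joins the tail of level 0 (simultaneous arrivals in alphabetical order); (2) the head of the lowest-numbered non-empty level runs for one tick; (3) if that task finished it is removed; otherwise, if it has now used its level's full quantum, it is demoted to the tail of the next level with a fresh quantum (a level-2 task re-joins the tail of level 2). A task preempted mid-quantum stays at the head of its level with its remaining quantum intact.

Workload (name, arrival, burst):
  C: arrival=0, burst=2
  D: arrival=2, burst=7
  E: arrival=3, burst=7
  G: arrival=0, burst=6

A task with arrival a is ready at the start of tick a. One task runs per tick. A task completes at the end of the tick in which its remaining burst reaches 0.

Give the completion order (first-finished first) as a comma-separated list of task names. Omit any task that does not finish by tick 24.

t=0: L0/L1/L2 = CG/-/- → run C
t=1: L0/L1/L2 = CG/-/- → run C
t=2: L0/L1/L2 = GD/-/- → run G
t=3: L0/L1/L2 = GDE/-/- → run G
t=4: L0/L1/L2 = GDE/-/- → run G
t=5: L0/L1/L2 = GDE/-/- → run G
t=6: L0/L1/L2 = DE/G/- → run D
t=7: L0/L1/L2 = DE/G/- → run D
t=8: L0/L1/L2 = DE/G/- → run D
t=9: L0/L1/L2 = DE/G/- → run D
t=10: L0/L1/L2 = E/GD/- → run E
t=11: L0/L1/L2 = E/GD/- → run E
t=12: L0/L1/L2 = E/GD/- → run E
t=13: L0/L1/L2 = E/GD/- → run E
t=14: L0/L1/L2 = -/GDE/- → run G
t=15: L0/L1/L2 = -/GDE/- → run G
t=16: L0/L1/L2 = -/DE/- → run D
t=17: L0/L1/L2 = -/DE/- → run D
t=18: L0/L1/L2 = -/DE/- → run D
t=19: L0/L1/L2 = -/E/- → run E
t=20: L0/L1/L2 = -/E/- → run E
t=21: L0/L1/L2 = -/E/- → run E
t=22: (idle)
t=23: (idle)
t=24: (idle)

completion order = C, G, D, E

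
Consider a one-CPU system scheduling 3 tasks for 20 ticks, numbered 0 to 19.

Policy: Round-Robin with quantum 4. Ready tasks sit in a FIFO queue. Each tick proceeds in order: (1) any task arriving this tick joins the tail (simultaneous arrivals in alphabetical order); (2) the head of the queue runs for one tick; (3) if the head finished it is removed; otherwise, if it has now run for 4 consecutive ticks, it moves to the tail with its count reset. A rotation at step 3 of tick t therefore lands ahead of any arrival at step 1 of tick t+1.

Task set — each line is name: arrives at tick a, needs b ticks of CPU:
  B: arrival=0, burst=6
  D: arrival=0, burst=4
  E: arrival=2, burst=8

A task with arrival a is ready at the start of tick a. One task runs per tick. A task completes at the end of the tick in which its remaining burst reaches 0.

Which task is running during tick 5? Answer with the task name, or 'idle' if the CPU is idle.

t=0: queue=[B,D] q_used=0 → run B
t=1: queue=[B,D] q_used=1 → run B
t=2: queue=[B,D,E] q_used=2 → run B
t=3: queue=[B,D,E] q_used=3 → run B
t=4: queue=[D,E,B] q_used=0 → run D
t=5: queue=[D,E,B] q_used=1 → run D
t=6: queue=[D,E,B] q_used=2 → run D
t=7: queue=[D,E,B] q_used=3 → run D
t=8: queue=[E,B] q_used=0 → run E
t=9: queue=[E,B] q_used=1 → run E
t=10: queue=[E,B] q_used=2 → run E
t=11: queue=[E,B] q_used=3 → run E
t=12: queue=[B,E] q_used=0 → run B
t=13: queue=[B,E] q_used=1 → run B
t=14: queue=[E] q_used=0 → run E
t=15: queue=[E] q_used=1 → run E
t=16: queue=[E] q_used=2 → run E
t=17: queue=[E] q_used=3 → run E
t=18: (idle)
t=19: (idle)

running at tick 5 = D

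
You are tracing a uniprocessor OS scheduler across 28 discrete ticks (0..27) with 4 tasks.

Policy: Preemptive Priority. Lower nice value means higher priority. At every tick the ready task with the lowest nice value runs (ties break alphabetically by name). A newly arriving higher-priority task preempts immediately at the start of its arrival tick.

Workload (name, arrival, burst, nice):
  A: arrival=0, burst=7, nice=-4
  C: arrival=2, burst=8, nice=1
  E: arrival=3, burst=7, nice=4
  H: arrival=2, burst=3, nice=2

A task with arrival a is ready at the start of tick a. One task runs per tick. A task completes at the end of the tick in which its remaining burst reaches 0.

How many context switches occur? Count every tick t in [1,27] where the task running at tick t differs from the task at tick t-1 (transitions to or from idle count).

t=0: ready={A} → run A
t=1: ready={A} → run A
t=2: ready={A,C,H} → run A
t=3: ready={A,C,E,H} → run A
t=4: ready={A,C,E,H} → run A
t=5: ready={A,C,E,H} → run A
t=6: ready={A,C,E,H} → run A
t=7: ready={C,E,H} → run C
t=8: ready={C,E,H} → run C
t=9: ready={C,E,H} → run C
t=10: ready={C,E,H} → run C
t=11: ready={C,E,H} → run C
t=12: ready={C,E,H} → run C
t=13: ready={C,E,H} → run C
t=14: ready={C,E,H} → run C
t=15: ready={E,H} → run H
t=16: ready={E,H} → run H
t=17: ready={E,H} → run H
t=18: ready={E} → run E
t=19: ready={E} → run E
t=20: ready={E} → run E
t=21: ready={E} → run E
t=22: ready={E} → run E
t=23: ready={E} → run E
t=24: ready={E} → run E
t=25: (idle)
t=26: (idle)
t=27: (idle)

context switches = 4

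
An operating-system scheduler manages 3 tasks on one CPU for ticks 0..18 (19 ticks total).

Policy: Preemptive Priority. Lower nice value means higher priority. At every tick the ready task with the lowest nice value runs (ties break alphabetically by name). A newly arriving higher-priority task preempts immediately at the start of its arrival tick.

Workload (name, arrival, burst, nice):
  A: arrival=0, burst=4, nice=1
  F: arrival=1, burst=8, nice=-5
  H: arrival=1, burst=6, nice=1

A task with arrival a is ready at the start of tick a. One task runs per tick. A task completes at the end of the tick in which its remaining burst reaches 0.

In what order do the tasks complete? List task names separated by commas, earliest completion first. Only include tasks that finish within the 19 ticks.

t=0: ready={A} → run A
t=1: ready={A,F,H} → run F
t=2: ready={A,F,H} → run F
t=3: ready={A,F,H} → run F
t=4: ready={A,F,H} → run F
t=5: ready={A,F,H} → run F
t=6: ready={A,F,H} → run F
t=7: ready={A,F,H} → run F
t=8: ready={A,F,H} → run F
t=9: ready={A,H} → run A
t=10: ready={A,H} → run A
t=11: ready={A,H} → run A
t=12: ready={H} → run H
t=13: ready={H} → run H
t=14: ready={H} → run H
t=15: ready={H} → run H
t=16: ready={H} → run H
t=17: ready={H} → run H
t=18: (idle)

completion order = F, A, H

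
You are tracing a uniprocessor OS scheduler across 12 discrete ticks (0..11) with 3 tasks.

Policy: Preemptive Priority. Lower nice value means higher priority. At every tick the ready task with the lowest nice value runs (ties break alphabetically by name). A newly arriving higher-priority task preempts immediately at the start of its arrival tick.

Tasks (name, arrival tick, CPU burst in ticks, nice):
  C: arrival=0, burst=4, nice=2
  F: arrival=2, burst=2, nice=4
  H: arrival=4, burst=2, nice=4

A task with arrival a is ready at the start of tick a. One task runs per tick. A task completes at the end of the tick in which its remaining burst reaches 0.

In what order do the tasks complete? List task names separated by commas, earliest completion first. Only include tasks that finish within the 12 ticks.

completion order = C, F, H

t=0: ready={C} → run C
t=1: ready={C} → run C
t=2: ready={C,F} → run C
t=3: ready={C,F} → run C
t=4: ready={F,H} → run F
t=5: ready={F,H} → run F
t=6: ready={H} → run H
t=7: ready={H} → run H
t=8: (idle)
t=9: (idle)
t=10: (idle)
t=11: (idle)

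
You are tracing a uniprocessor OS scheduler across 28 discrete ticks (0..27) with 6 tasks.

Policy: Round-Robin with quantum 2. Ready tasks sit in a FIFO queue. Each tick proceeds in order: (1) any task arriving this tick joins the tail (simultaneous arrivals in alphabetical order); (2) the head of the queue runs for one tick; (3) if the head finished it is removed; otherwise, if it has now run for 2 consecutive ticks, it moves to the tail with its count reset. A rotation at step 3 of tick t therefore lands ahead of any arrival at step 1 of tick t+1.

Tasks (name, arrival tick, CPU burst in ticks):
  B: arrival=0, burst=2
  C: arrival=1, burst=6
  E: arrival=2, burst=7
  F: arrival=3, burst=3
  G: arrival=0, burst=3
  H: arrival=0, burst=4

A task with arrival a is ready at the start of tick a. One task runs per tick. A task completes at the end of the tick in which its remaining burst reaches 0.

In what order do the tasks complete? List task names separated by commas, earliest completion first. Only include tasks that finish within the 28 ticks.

t=0: queue=[B,G,H] q_used=0 → run B
t=1: queue=[B,G,H,C] q_used=1 → run B
t=2: queue=[G,H,C,E] q_used=0 → run G
t=3: queue=[G,H,C,E,F] q_used=1 → run G
t=4: queue=[H,C,E,F,G] q_used=0 → run H
t=5: queue=[H,C,E,F,G] q_used=1 → run H
t=6: queue=[C,E,F,G,H] q_used=0 → run C
t=7: queue=[C,E,F,G,H] q_used=1 → run C
t=8: queue=[E,F,G,H,C] q_used=0 → run E
t=9: queue=[E,F,G,H,C] q_used=1 → run E
t=10: queue=[F,G,H,C,E] q_used=0 → run F
t=11: queue=[F,G,H,C,E] q_used=1 → run F
t=12: queue=[G,H,C,E,F] q_used=0 → run G
t=13: queue=[H,C,E,F] q_used=0 → run H
t=14: queue=[H,C,E,F] q_used=1 → run H
t=15: queue=[C,E,F] q_used=0 → run C
t=16: queue=[C,E,F] q_used=1 → run C
t=17: queue=[E,F,C] q_used=0 → run E
t=18: queue=[E,F,C] q_used=1 → run E
t=19: queue=[F,C,E] q_used=0 → run F
t=20: queue=[C,E] q_used=0 → run C
t=21: queue=[C,E] q_used=1 → run C
t=22: queue=[E] q_used=0 → run E
t=23: queue=[E] q_used=1 → run E
t=24: queue=[E] q_used=0 → run E
t=25: (idle)
t=26: (idle)
t=27: (idle)

completion order = B, G, H, F, C, E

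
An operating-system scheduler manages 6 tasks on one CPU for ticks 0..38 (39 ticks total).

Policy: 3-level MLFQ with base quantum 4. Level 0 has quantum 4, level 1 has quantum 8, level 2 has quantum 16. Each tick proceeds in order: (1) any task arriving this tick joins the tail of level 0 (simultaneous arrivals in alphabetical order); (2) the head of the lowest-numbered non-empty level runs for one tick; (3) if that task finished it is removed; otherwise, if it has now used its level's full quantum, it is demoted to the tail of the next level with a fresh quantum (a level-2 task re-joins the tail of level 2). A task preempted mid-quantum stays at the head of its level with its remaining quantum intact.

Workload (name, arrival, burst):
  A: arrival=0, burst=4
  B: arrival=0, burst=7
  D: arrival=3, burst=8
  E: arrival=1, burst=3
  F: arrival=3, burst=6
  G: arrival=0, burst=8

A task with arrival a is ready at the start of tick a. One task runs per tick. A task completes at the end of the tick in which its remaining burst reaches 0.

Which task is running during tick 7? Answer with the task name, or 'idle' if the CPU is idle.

t=0: L0/L1/L2 = ABG/-/- → run A
t=1: L0/L1/L2 = ABGE/-/- → run A
t=2: L0/L1/L2 = ABGE/-/- → run A
t=3: L0/L1/L2 = ABGEDF/-/- → run A
t=4: L0/L1/L2 = BGEDF/-/- → run B
t=5: L0/L1/L2 = BGEDF/-/- → run B
t=6: L0/L1/L2 = BGEDF/-/- → run B
t=7: L0/L1/L2 = BGEDF/-/- → run B
t=8: L0/L1/L2 = GEDF/B/- → run G
t=9: L0/L1/L2 = GEDF/B/- → run G
t=10: L0/L1/L2 = GEDF/B/- → run G
t=11: L0/L1/L2 = GEDF/B/- → run G
t=12: L0/L1/L2 = EDF/BG/- → run E
t=13: L0/L1/L2 = EDF/BG/- → run E
t=14: L0/L1/L2 = EDF/BG/- → run E
t=15: L0/L1/L2 = DF/BG/- → run D
t=16: L0/L1/L2 = DF/BG/- → run D
t=17: L0/L1/L2 = DF/BG/- → run D
t=18: L0/L1/L2 = DF/BG/- → run D
t=19: L0/L1/L2 = F/BGD/- → run F
t=20: L0/L1/L2 = F/BGD/- → run F
t=21: L0/L1/L2 = F/BGD/- → run F
t=22: L0/L1/L2 = F/BGD/- → run F
t=23: L0/L1/L2 = -/BGDF/- → run B
t=24: L0/L1/L2 = -/BGDF/- → run B
t=25: L0/L1/L2 = -/BGDF/- → run B
t=26: L0/L1/L2 = -/GDF/- → run G
t=27: L0/L1/L2 = -/GDF/- → run G
t=28: L0/L1/L2 = -/GDF/- → run G
t=29: L0/L1/L2 = -/GDF/- → run G
t=30: L0/L1/L2 = -/DF/- → run D
t=31: L0/L1/L2 = -/DF/- → run D
t=32: L0/L1/L2 = -/DF/- → run D
t=33: L0/L1/L2 = -/DF/- → run D
t=34: L0/L1/L2 = -/F/- → run F
t=35: L0/L1/L2 = -/F/- → run F
t=36: (idle)
t=37: (idle)
t=38: (idle)

running at tick 7 = B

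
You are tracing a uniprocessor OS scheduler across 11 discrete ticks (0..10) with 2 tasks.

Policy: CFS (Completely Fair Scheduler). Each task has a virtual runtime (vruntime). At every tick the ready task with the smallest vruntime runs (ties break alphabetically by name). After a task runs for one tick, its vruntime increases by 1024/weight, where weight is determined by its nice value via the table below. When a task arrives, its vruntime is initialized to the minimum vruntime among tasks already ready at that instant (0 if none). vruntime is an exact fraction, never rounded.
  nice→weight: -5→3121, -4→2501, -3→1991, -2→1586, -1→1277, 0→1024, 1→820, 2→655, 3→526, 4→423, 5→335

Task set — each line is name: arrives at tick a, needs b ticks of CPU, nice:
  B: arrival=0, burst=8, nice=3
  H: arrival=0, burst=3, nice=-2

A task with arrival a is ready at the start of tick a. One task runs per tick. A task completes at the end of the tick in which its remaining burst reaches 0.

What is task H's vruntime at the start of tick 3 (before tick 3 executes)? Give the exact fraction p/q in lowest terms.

t=0: vr[B=0 H=0] → run B
t=1: vr[B=512/263 H=0] → run H
t=2: vr[B=512/263 H=512/793] → run H
t=3: vr[B=512/263 H=1024/793] → run H
t=4: vr[B=512/263] → run B
t=5: vr[B=1024/263] → run B
t=6: vr[B=1536/263] → run B
t=7: vr[B=2048/263] → run B
t=8: vr[B=2560/263] → run B
t=9: vr[B=3072/263] → run B
t=10: vr[B=3584/263] → run B

vruntime(H, start of tick 3) = 1024/793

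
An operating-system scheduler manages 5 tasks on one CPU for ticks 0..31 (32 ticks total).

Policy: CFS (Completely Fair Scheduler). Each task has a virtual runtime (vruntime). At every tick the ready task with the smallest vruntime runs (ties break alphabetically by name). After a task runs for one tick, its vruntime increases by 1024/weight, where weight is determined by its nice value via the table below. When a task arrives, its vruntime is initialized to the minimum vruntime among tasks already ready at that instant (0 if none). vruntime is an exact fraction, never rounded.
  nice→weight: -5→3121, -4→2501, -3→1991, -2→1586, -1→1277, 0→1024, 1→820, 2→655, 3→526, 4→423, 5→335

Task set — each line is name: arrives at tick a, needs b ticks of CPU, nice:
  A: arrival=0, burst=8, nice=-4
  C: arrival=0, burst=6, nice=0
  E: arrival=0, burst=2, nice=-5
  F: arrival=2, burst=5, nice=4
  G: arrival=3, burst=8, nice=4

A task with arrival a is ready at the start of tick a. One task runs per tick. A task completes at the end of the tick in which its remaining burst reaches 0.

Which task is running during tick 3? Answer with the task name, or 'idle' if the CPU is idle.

t=0: vr[A=0 C=0 E=0] → run A
t=1: vr[A=1024/2501 C=0 E=0] → run C
t=2: vr[A=1024/2501 C=1 E=0 F=0] → run E
t=3: vr[A=1024/2501 C=1 E=1024/3121 F=0 G=0] → run F
t=4: vr[A=1024/2501 C=1 E=1024/3121 F=1024/423 G=0] → run G
t=5: vr[A=1024/2501 C=1 E=1024/3121 F=1024/423 G=1024/423] → run E
t=6: vr[A=1024/2501 C=1 F=1024/423 G=1024/423] → run A
t=7: vr[A=2048/2501 C=1 F=1024/423 G=1024/423] → run A
t=8: vr[A=3072/2501 C=1 F=1024/423 G=1024/423] → run C
t=9: vr[A=3072/2501 C=2 F=1024/423 G=1024/423] → run A
t=10: vr[A=4096/2501 C=2 F=1024/423 G=1024/423] → run A
t=11: vr[A=5120/2501 C=2 F=1024/423 G=1024/423] → run C
t=12: vr[A=5120/2501 C=3 F=1024/423 G=1024/423] → run A
t=13: vr[A=6144/2501 C=3 F=1024/423 G=1024/423] → run F
t=14: vr[A=6144/2501 C=3 F=2048/423 G=1024/423] → run G
t=15: vr[A=6144/2501 C=3 F=2048/423 G=2048/423] → run A
t=16: vr[A=7168/2501 C=3 F=2048/423 G=2048/423] → run A
t=17: vr[C=3 F=2048/423 G=2048/423] → run C
t=18: vr[C=4 F=2048/423 G=2048/423] → run C
t=19: vr[C=5 F=2048/423 G=2048/423] → run F
t=20: vr[C=5 F=1024/141 G=2048/423] → run G
t=21: vr[C=5 F=1024/141 G=1024/141] → run C
t=22: vr[F=1024/141 G=1024/141] → run F
t=23: vr[F=4096/423 G=1024/141] → run G
t=24: vr[F=4096/423 G=4096/423] → run F
t=25: vr[G=4096/423] → run G
t=26: vr[G=5120/423] → run G
t=27: vr[G=2048/141] → run G
t=28: vr[G=7168/423] → run G
t=29: (idle)
t=30: (idle)
t=31: (idle)

running at tick 3 = F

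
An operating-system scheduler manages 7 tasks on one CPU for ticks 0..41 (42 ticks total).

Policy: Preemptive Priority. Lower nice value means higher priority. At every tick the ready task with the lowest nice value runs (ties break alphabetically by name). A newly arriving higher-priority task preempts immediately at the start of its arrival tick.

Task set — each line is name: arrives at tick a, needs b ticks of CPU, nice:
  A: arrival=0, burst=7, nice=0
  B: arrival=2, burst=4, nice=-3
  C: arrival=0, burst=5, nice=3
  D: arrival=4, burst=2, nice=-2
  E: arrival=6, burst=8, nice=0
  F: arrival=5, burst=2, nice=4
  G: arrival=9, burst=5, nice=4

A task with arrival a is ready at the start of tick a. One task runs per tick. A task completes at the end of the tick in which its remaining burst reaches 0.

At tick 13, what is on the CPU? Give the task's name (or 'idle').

t=0: ready={A,C} → run A
t=1: ready={A,C} → run A
t=2: ready={A,B,C} → run B
t=3: ready={A,B,C} → run B
t=4: ready={A,B,C,D} → run B
t=5: ready={A,B,C,D,F} → run B
t=6: ready={A,C,D,E,F} → run D
t=7: ready={A,C,D,E,F} → run D
t=8: ready={A,C,E,F} → run A
t=9: ready={A,C,E,F,G} → run A
t=10: ready={A,C,E,F,G} → run A
t=11: ready={A,C,E,F,G} → run A
t=12: ready={A,C,E,F,G} → run A
t=13: ready={C,E,F,G} → run E
t=14: ready={C,E,F,G} → run E
t=15: ready={C,E,F,G} → run E
t=16: ready={C,E,F,G} → run E
t=17: ready={C,E,F,G} → run E
t=18: ready={C,E,F,G} → run E
t=19: ready={C,E,F,G} → run E
t=20: ready={C,E,F,G} → run E
t=21: ready={C,F,G} → run C
t=22: ready={C,F,G} → run C
t=23: ready={C,F,G} → run C
t=24: ready={C,F,G} → run C
t=25: ready={C,F,G} → run C
t=26: ready={F,G} → run F
t=27: ready={F,G} → run F
t=28: ready={G} → run G
t=29: ready={G} → run G
t=30: ready={G} → run G
t=31: ready={G} → run G
t=32: ready={G} → run G
t=33: (idle)
t=34: (idle)
t=35: (idle)
t=36: (idle)
t=37: (idle)
t=38: (idle)
t=39: (idle)
t=40: (idle)
t=41: (idle)

running at tick 13 = E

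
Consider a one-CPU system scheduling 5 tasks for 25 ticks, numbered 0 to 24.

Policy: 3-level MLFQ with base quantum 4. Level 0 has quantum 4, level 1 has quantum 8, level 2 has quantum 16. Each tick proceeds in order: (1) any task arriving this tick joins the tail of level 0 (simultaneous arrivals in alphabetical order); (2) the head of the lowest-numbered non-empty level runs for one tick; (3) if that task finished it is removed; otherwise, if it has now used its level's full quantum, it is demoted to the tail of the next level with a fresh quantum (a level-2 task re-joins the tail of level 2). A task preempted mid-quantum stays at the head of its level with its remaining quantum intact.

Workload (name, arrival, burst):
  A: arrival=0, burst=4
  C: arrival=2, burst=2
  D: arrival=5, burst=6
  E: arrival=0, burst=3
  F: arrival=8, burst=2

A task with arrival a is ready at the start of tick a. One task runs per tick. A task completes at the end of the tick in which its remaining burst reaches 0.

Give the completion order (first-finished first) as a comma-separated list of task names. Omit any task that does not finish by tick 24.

t=0: L0/L1/L2 = AE/-/- → run A
t=1: L0/L1/L2 = AE/-/- → run A
t=2: L0/L1/L2 = AEC/-/- → run A
t=3: L0/L1/L2 = AEC/-/- → run A
t=4: L0/L1/L2 = EC/-/- → run E
t=5: L0/L1/L2 = ECD/-/- → run E
t=6: L0/L1/L2 = ECD/-/- → run E
t=7: L0/L1/L2 = CD/-/- → run C
t=8: L0/L1/L2 = CDF/-/- → run C
t=9: L0/L1/L2 = DF/-/- → run D
t=10: L0/L1/L2 = DF/-/- → run D
t=11: L0/L1/L2 = DF/-/- → run D
t=12: L0/L1/L2 = DF/-/- → run D
t=13: L0/L1/L2 = F/D/- → run F
t=14: L0/L1/L2 = F/D/- → run F
t=15: L0/L1/L2 = -/D/- → run D
t=16: L0/L1/L2 = -/D/- → run D
t=17: (idle)
t=18: (idle)
t=19: (idle)
t=20: (idle)
t=21: (idle)
t=22: (idle)
t=23: (idle)
t=24: (idle)

completion order = A, E, C, F, D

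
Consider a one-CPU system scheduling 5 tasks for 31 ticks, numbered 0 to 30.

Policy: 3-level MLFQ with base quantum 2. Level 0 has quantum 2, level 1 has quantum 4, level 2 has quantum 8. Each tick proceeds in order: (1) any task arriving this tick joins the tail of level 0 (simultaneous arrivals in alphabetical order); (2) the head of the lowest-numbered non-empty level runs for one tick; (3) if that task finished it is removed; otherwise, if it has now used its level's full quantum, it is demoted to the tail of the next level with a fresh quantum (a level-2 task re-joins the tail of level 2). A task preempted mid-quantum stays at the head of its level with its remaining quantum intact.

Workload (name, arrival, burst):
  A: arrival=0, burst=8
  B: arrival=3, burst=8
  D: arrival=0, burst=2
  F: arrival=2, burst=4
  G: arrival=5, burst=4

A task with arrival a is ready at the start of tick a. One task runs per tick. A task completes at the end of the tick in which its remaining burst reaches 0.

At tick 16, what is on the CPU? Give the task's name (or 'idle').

t=0: L0/L1/L2 = AD/-/- → run A
t=1: L0/L1/L2 = AD/-/- → run A
t=2: L0/L1/L2 = DF/A/- → run D
t=3: L0/L1/L2 = DFB/A/- → run D
t=4: L0/L1/L2 = FB/A/- → run F
t=5: L0/L1/L2 = FBG/A/- → run F
t=6: L0/L1/L2 = BG/AF/- → run B
t=7: L0/L1/L2 = BG/AF/- → run B
t=8: L0/L1/L2 = G/AFB/- → run G
t=9: L0/L1/L2 = G/AFB/- → run G
t=10: L0/L1/L2 = -/AFBG/- → run A
t=11: L0/L1/L2 = -/AFBG/- → run A
t=12: L0/L1/L2 = -/AFBG/- → run A
t=13: L0/L1/L2 = -/AFBG/- → run A
t=14: L0/L1/L2 = -/FBG/A → run F
t=15: L0/L1/L2 = -/FBG/A → run F
t=16: L0/L1/L2 = -/BG/A → run B
t=17: L0/L1/L2 = -/BG/A → run B
t=18: L0/L1/L2 = -/BG/A → run B
t=19: L0/L1/L2 = -/BG/A → run B
t=20: L0/L1/L2 = -/G/AB → run G
t=21: L0/L1/L2 = -/G/AB → run G
t=22: L0/L1/L2 = -/-/AB → run A
t=23: L0/L1/L2 = -/-/AB → run A
t=24: L0/L1/L2 = -/-/B → run B
t=25: L0/L1/L2 = -/-/B → run B
t=26: (idle)
t=27: (idle)
t=28: (idle)
t=29: (idle)
t=30: (idle)

running at tick 16 = B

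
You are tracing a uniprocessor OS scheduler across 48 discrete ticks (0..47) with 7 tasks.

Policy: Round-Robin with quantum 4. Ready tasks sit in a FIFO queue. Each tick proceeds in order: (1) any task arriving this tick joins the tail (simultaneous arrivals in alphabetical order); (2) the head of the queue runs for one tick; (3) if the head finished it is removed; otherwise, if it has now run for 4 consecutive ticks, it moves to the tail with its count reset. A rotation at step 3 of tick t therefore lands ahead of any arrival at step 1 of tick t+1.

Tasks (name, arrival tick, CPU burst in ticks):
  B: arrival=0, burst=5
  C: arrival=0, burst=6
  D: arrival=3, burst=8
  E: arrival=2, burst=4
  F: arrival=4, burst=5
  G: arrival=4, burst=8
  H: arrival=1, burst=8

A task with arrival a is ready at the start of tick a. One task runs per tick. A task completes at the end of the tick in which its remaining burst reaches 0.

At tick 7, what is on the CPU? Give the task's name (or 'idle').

running at tick 7 = C

t=0: queue=[B,C] q_used=0 → run B
t=1: queue=[B,C,H] q_used=1 → run B
t=2: queue=[B,C,H,E] q_used=2 → run B
t=3: queue=[B,C,H,E,D] q_used=3 → run B
t=4: queue=[C,H,E,D,B,F,G] q_used=0 → run C
t=5: queue=[C,H,E,D,B,F,G] q_used=1 → run C
t=6: queue=[C,H,E,D,B,F,G] q_used=2 → run C
t=7: queue=[C,H,E,D,B,F,G] q_used=3 → run C
t=8: queue=[H,E,D,B,F,G,C] q_used=0 → run H
t=9: queue=[H,E,D,B,F,G,C] q_used=1 → run H
t=10: queue=[H,E,D,B,F,G,C] q_used=2 → run H
t=11: queue=[H,E,D,B,F,G,C] q_used=3 → run H
t=12: queue=[E,D,B,F,G,C,H] q_used=0 → run E
t=13: queue=[E,D,B,F,G,C,H] q_used=1 → run E
t=14: queue=[E,D,B,F,G,C,H] q_used=2 → run E
t=15: queue=[E,D,B,F,G,C,H] q_used=3 → run E
t=16: queue=[D,B,F,G,C,H] q_used=0 → run D
t=17: queue=[D,B,F,G,C,H] q_used=1 → run D
t=18: queue=[D,B,F,G,C,H] q_used=2 → run D
t=19: queue=[D,B,F,G,C,H] q_used=3 → run D
t=20: queue=[B,F,G,C,H,D] q_used=0 → run B
t=21: queue=[F,G,C,H,D] q_used=0 → run F
t=22: queue=[F,G,C,H,D] q_used=1 → run F
t=23: queue=[F,G,C,H,D] q_used=2 → run F
t=24: queue=[F,G,C,H,D] q_used=3 → run F
t=25: queue=[G,C,H,D,F] q_used=0 → run G
t=26: queue=[G,C,H,D,F] q_used=1 → run G
t=27: queue=[G,C,H,D,F] q_used=2 → run G
t=28: queue=[G,C,H,D,F] q_used=3 → run G
t=29: queue=[C,H,D,F,G] q_used=0 → run C
t=30: queue=[C,H,D,F,G] q_used=1 → run C
t=31: queue=[H,D,F,G] q_used=0 → run H
t=32: queue=[H,D,F,G] q_used=1 → run H
t=33: queue=[H,D,F,G] q_used=2 → run H
t=34: queue=[H,D,F,G] q_used=3 → run H
t=35: queue=[D,F,G] q_used=0 → run D
t=36: queue=[D,F,G] q_used=1 → run D
t=37: queue=[D,F,G] q_used=2 → run D
t=38: queue=[D,F,G] q_used=3 → run D
t=39: queue=[F,G] q_used=0 → run F
t=40: queue=[G] q_used=0 → run G
t=41: queue=[G] q_used=1 → run G
t=42: queue=[G] q_used=2 → run G
t=43: queue=[G] q_used=3 → run G
t=44: (idle)
t=45: (idle)
t=46: (idle)
t=47: (idle)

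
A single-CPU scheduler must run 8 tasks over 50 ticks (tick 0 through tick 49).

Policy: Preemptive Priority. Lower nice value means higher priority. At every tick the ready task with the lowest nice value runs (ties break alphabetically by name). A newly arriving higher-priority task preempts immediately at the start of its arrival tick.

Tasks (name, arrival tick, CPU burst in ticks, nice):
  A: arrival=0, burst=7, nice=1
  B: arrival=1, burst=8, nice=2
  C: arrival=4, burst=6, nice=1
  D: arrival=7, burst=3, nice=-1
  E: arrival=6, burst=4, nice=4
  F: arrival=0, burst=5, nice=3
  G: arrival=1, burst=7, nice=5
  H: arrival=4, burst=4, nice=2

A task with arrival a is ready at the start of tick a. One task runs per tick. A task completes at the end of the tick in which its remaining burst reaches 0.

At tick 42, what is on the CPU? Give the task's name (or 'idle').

running at tick 42 = G

t=0: ready={A,F} → run A
t=1: ready={A,B,F,G} → run A
t=2: ready={A,B,F,G} → run A
t=3: ready={A,B,F,G} → run A
t=4: ready={A,B,C,F,G,H} → run A
t=5: ready={A,B,C,F,G,H} → run A
t=6: ready={A,B,C,E,F,G,H} → run A
t=7: ready={B,C,D,E,F,G,H} → run D
t=8: ready={B,C,D,E,F,G,H} → run D
t=9: ready={B,C,D,E,F,G,H} → run D
t=10: ready={B,C,E,F,G,H} → run C
t=11: ready={B,C,E,F,G,H} → run C
t=12: ready={B,C,E,F,G,H} → run C
t=13: ready={B,C,E,F,G,H} → run C
t=14: ready={B,C,E,F,G,H} → run C
t=15: ready={B,C,E,F,G,H} → run C
t=16: ready={B,E,F,G,H} → run B
t=17: ready={B,E,F,G,H} → run B
t=18: ready={B,E,F,G,H} → run B
t=19: ready={B,E,F,G,H} → run B
t=20: ready={B,E,F,G,H} → run B
t=21: ready={B,E,F,G,H} → run B
t=22: ready={B,E,F,G,H} → run B
t=23: ready={B,E,F,G,H} → run B
t=24: ready={E,F,G,H} → run H
t=25: ready={E,F,G,H} → run H
t=26: ready={E,F,G,H} → run H
t=27: ready={E,F,G,H} → run H
t=28: ready={E,F,G} → run F
t=29: ready={E,F,G} → run F
t=30: ready={E,F,G} → run F
t=31: ready={E,F,G} → run F
t=32: ready={E,F,G} → run F
t=33: ready={E,G} → run E
t=34: ready={E,G} → run E
t=35: ready={E,G} → run E
t=36: ready={E,G} → run E
t=37: ready={G} → run G
t=38: ready={G} → run G
t=39: ready={G} → run G
t=40: ready={G} → run G
t=41: ready={G} → run G
t=42: ready={G} → run G
t=43: ready={G} → run G
t=44: (idle)
t=45: (idle)
t=46: (idle)
t=47: (idle)
t=48: (idle)
t=49: (idle)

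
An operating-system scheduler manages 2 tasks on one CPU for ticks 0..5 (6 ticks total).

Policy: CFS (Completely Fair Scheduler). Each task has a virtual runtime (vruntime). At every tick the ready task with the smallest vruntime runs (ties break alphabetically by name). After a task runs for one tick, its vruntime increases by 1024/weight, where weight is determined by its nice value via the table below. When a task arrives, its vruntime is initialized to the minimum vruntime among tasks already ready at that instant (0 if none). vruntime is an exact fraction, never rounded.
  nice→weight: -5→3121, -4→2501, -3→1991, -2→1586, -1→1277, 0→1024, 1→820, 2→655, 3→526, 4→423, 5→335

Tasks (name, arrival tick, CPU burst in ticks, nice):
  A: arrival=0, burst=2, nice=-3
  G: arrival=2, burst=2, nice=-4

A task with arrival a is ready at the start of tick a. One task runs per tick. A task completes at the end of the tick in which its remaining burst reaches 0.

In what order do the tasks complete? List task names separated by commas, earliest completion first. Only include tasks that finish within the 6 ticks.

t=0: vr[A=0] → run A
t=1: vr[A=1024/1991] → run A
t=2: vr[G=0] → run G
t=3: vr[G=1024/2501] → run G
t=4: (idle)
t=5: (idle)

completion order = A, G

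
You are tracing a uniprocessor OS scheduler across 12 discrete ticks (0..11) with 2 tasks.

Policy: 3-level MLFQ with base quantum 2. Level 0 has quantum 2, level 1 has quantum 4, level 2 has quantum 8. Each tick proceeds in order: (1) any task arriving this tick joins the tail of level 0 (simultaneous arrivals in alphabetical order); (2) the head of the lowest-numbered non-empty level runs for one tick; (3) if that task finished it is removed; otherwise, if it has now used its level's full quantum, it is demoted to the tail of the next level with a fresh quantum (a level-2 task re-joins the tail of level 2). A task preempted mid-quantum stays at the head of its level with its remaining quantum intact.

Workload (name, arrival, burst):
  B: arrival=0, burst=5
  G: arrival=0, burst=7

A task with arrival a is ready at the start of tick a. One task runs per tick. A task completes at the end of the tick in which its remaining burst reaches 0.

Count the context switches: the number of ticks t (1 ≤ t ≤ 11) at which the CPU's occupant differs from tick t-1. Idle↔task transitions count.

context switches = 3

t=0: L0/L1/L2 = BG/-/- → run B
t=1: L0/L1/L2 = BG/-/- → run B
t=2: L0/L1/L2 = G/B/- → run G
t=3: L0/L1/L2 = G/B/- → run G
t=4: L0/L1/L2 = -/BG/- → run B
t=5: L0/L1/L2 = -/BG/- → run B
t=6: L0/L1/L2 = -/BG/- → run B
t=7: L0/L1/L2 = -/G/- → run G
t=8: L0/L1/L2 = -/G/- → run G
t=9: L0/L1/L2 = -/G/- → run G
t=10: L0/L1/L2 = -/G/- → run G
t=11: L0/L1/L2 = -/-/G → run G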